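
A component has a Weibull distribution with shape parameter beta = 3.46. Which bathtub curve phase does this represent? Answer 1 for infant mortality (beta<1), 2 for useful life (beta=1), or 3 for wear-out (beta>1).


beta = 3.46
Compare beta to 1:
beta < 1 => infant mortality (phase 1)
beta = 1 => useful life (phase 2)
beta > 1 => wear-out (phase 3)
Since beta = 3.46, this is wear-out (increasing failure rate)
Phase = 3

3


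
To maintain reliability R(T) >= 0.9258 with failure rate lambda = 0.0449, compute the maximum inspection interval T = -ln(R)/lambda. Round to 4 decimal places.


R_target = 0.9258
lambda = 0.0449
-ln(0.9258) = 0.0771
T = 0.0771 / 0.0449
T = 1.7171

1.7171


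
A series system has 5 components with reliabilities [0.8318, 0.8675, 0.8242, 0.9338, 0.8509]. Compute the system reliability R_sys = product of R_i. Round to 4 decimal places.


Components: [0.8318, 0.8675, 0.8242, 0.9338, 0.8509]
After component 1 (R=0.8318): product = 0.8318
After component 2 (R=0.8675): product = 0.7216
After component 3 (R=0.8242): product = 0.5947
After component 4 (R=0.9338): product = 0.5554
After component 5 (R=0.8509): product = 0.4726
R_sys = 0.4726

0.4726


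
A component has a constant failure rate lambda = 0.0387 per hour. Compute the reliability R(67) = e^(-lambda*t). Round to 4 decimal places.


lambda = 0.0387
t = 67
lambda * t = 2.5929
R(t) = e^(-2.5929)
R(t) = 0.0748

0.0748


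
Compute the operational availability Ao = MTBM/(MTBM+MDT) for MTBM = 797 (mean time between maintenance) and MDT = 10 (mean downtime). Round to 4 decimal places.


MTBM = 797
MDT = 10
MTBM + MDT = 807
Ao = 797 / 807
Ao = 0.9876

0.9876


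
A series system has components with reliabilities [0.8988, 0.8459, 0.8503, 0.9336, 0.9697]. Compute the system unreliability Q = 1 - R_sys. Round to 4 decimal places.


Components: [0.8988, 0.8459, 0.8503, 0.9336, 0.9697]
After component 1: product = 0.8988
After component 2: product = 0.7603
After component 3: product = 0.6465
After component 4: product = 0.6036
After component 5: product = 0.5853
R_sys = 0.5853
Q = 1 - 0.5853 = 0.4147

0.4147


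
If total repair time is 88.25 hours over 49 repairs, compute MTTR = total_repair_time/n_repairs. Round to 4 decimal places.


total_repair_time = 88.25
n_repairs = 49
MTTR = 88.25 / 49
MTTR = 1.801

1.801


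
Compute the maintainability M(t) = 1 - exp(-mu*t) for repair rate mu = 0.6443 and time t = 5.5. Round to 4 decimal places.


mu = 0.6443, t = 5.5
mu * t = 0.6443 * 5.5 = 3.5436
exp(-3.5436) = 0.0289
M(t) = 1 - 0.0289
M(t) = 0.9711

0.9711


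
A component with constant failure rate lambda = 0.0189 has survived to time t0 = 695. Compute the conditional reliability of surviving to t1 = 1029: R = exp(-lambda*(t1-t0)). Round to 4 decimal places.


lambda = 0.0189
t0 = 695, t1 = 1029
t1 - t0 = 334
lambda * (t1-t0) = 0.0189 * 334 = 6.3126
R = exp(-6.3126)
R = 0.0018

0.0018


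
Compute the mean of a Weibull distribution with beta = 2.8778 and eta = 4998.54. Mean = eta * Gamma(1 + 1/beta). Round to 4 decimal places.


beta = 2.8778, eta = 4998.54
1/beta = 0.3475
1 + 1/beta = 1.3475
Gamma(1.3475) = 0.8914
Mean = 4998.54 * 0.8914
Mean = 4455.7465

4455.7465


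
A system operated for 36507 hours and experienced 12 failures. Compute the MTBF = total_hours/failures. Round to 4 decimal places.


total_hours = 36507
failures = 12
MTBF = 36507 / 12
MTBF = 3042.25

3042.25


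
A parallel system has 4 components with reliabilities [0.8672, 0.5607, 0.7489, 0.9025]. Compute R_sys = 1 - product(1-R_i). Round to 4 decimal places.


Components: [0.8672, 0.5607, 0.7489, 0.9025]
(1 - 0.8672) = 0.1328, running product = 0.1328
(1 - 0.5607) = 0.4393, running product = 0.0583
(1 - 0.7489) = 0.2511, running product = 0.0146
(1 - 0.9025) = 0.0975, running product = 0.0014
Product of (1-R_i) = 0.0014
R_sys = 1 - 0.0014 = 0.9986

0.9986


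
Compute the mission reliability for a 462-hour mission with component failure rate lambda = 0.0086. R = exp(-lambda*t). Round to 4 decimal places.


lambda = 0.0086
mission_time = 462
lambda * t = 0.0086 * 462 = 3.9732
R = exp(-3.9732)
R = 0.0188

0.0188


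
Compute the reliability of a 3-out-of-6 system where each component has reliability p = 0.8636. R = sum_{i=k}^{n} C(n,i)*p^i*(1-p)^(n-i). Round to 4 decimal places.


k = 3, n = 6, p = 0.8636
i=3: C(6,3)=20 * 0.8636^3 * 0.1364^3 = 0.0327
i=4: C(6,4)=15 * 0.8636^4 * 0.1364^2 = 0.1552
i=5: C(6,5)=6 * 0.8636^5 * 0.1364^1 = 0.3931
i=6: C(6,6)=1 * 0.8636^6 * 0.1364^0 = 0.4148
R = sum of terms = 0.9959

0.9959


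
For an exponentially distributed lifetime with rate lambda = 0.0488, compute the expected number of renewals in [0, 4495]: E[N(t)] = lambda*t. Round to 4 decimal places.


lambda = 0.0488
t = 4495
E[N(t)] = lambda * t
E[N(t)] = 0.0488 * 4495
E[N(t)] = 219.356

219.356


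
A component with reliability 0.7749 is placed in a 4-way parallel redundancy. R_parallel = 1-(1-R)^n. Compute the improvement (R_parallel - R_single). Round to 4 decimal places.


R_single = 0.7749, n = 4
1 - R_single = 0.2251
(1 - R_single)^n = 0.2251^4 = 0.0026
R_parallel = 1 - 0.0026 = 0.9974
Improvement = 0.9974 - 0.7749
Improvement = 0.2225

0.2225


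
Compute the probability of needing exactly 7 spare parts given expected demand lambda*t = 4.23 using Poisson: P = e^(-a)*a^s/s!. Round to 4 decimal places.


a = 4.23, s = 7
e^(-a) = e^(-4.23) = 0.0146
a^s = 4.23^7 = 24231.6268
s! = 5040
P = 0.0146 * 24231.6268 / 5040
P = 0.07

0.07


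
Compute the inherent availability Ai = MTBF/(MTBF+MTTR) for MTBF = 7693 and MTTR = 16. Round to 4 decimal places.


MTBF = 7693
MTTR = 16
MTBF + MTTR = 7709
Ai = 7693 / 7709
Ai = 0.9979

0.9979


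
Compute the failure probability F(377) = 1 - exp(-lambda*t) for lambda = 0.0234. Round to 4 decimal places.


lambda = 0.0234, t = 377
lambda * t = 8.8218
exp(-8.8218) = 0.0001
F(t) = 1 - 0.0001
F(t) = 0.9999

0.9999


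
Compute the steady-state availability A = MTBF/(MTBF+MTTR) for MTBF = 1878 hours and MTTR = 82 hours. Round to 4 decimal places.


MTBF = 1878
MTTR = 82
MTBF + MTTR = 1960
A = 1878 / 1960
A = 0.9582

0.9582


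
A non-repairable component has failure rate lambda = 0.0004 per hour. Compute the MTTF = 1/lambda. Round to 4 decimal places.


lambda = 0.0004
MTTF = 1 / 0.0004
MTTF = 2500.0

2500.0


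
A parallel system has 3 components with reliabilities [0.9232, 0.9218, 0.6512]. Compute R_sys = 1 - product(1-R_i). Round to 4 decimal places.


Components: [0.9232, 0.9218, 0.6512]
(1 - 0.9232) = 0.0768, running product = 0.0768
(1 - 0.9218) = 0.0782, running product = 0.006
(1 - 0.6512) = 0.3488, running product = 0.0021
Product of (1-R_i) = 0.0021
R_sys = 1 - 0.0021 = 0.9979

0.9979


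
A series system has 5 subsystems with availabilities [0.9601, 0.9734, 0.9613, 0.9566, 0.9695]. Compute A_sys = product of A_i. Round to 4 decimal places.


Subsystems: [0.9601, 0.9734, 0.9613, 0.9566, 0.9695]
After subsystem 1 (A=0.9601): product = 0.9601
After subsystem 2 (A=0.9734): product = 0.9346
After subsystem 3 (A=0.9613): product = 0.8984
After subsystem 4 (A=0.9566): product = 0.8594
After subsystem 5 (A=0.9695): product = 0.8332
A_sys = 0.8332

0.8332


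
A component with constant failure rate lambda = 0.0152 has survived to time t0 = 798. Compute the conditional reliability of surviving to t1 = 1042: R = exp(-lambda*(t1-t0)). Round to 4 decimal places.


lambda = 0.0152
t0 = 798, t1 = 1042
t1 - t0 = 244
lambda * (t1-t0) = 0.0152 * 244 = 3.7088
R = exp(-3.7088)
R = 0.0245

0.0245


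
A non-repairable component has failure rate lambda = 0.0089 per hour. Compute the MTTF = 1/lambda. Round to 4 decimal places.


lambda = 0.0089
MTTF = 1 / 0.0089
MTTF = 112.3596

112.3596


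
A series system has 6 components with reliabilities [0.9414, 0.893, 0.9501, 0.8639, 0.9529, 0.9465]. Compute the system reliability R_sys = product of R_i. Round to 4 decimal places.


Components: [0.9414, 0.893, 0.9501, 0.8639, 0.9529, 0.9465]
After component 1 (R=0.9414): product = 0.9414
After component 2 (R=0.893): product = 0.8407
After component 3 (R=0.9501): product = 0.7987
After component 4 (R=0.8639): product = 0.69
After component 5 (R=0.9529): product = 0.6575
After component 6 (R=0.9465): product = 0.6223
R_sys = 0.6223

0.6223


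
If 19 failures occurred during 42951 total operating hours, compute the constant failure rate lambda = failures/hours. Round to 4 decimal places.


failures = 19
total_hours = 42951
lambda = 19 / 42951
lambda = 0.0004

0.0004


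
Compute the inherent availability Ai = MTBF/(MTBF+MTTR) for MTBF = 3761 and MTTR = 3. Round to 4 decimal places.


MTBF = 3761
MTTR = 3
MTBF + MTTR = 3764
Ai = 3761 / 3764
Ai = 0.9992

0.9992


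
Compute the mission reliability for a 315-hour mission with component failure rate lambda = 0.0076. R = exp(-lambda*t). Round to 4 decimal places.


lambda = 0.0076
mission_time = 315
lambda * t = 0.0076 * 315 = 2.394
R = exp(-2.394)
R = 0.0913

0.0913


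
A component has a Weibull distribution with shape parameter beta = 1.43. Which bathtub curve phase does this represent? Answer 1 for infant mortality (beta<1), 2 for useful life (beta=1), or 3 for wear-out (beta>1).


beta = 1.43
Compare beta to 1:
beta < 1 => infant mortality (phase 1)
beta = 1 => useful life (phase 2)
beta > 1 => wear-out (phase 3)
Since beta = 1.43, this is wear-out (increasing failure rate)
Phase = 3

3


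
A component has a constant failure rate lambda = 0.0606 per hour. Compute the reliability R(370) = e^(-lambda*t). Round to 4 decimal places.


lambda = 0.0606
t = 370
lambda * t = 22.422
R(t) = e^(-22.422)
R(t) = 0.0

0.0


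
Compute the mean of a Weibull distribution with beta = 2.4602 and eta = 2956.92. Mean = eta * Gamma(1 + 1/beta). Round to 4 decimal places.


beta = 2.4602, eta = 2956.92
1/beta = 0.4065
1 + 1/beta = 1.4065
Gamma(1.4065) = 0.8869
Mean = 2956.92 * 0.8869
Mean = 2622.5824

2622.5824


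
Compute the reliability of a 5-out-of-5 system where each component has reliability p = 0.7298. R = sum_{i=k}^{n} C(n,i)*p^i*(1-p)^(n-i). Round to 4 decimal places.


k = 5, n = 5, p = 0.7298
i=5: C(5,5)=1 * 0.7298^5 * 0.2702^0 = 0.207
R = sum of terms = 0.207

0.207


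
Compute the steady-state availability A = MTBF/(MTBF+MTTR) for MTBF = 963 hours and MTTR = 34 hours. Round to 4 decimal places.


MTBF = 963
MTTR = 34
MTBF + MTTR = 997
A = 963 / 997
A = 0.9659

0.9659


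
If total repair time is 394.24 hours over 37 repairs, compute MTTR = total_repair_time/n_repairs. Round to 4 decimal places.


total_repair_time = 394.24
n_repairs = 37
MTTR = 394.24 / 37
MTTR = 10.6551

10.6551


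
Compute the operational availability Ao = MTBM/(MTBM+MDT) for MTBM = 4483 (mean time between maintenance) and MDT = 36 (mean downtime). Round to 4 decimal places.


MTBM = 4483
MDT = 36
MTBM + MDT = 4519
Ao = 4483 / 4519
Ao = 0.992

0.992


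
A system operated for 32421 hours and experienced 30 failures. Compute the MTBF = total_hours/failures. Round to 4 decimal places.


total_hours = 32421
failures = 30
MTBF = 32421 / 30
MTBF = 1080.7

1080.7


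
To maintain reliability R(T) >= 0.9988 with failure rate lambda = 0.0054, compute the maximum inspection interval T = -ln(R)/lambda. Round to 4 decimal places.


R_target = 0.9988
lambda = 0.0054
-ln(0.9988) = 0.0012
T = 0.0012 / 0.0054
T = 0.2224

0.2224


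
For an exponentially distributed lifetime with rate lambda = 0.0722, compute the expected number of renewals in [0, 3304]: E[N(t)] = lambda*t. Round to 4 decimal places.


lambda = 0.0722
t = 3304
E[N(t)] = lambda * t
E[N(t)] = 0.0722 * 3304
E[N(t)] = 238.5488

238.5488


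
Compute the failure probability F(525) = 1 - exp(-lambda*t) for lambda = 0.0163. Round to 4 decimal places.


lambda = 0.0163, t = 525
lambda * t = 8.5575
exp(-8.5575) = 0.0002
F(t) = 1 - 0.0002
F(t) = 0.9998

0.9998


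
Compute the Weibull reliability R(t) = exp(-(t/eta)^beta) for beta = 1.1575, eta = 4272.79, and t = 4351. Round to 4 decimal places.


beta = 1.1575, eta = 4272.79, t = 4351
t/eta = 4351 / 4272.79 = 1.0183
(t/eta)^beta = 1.0183^1.1575 = 1.0212
R(t) = exp(-1.0212)
R(t) = 0.3602

0.3602


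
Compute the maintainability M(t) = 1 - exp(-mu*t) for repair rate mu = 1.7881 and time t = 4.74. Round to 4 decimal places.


mu = 1.7881, t = 4.74
mu * t = 1.7881 * 4.74 = 8.4756
exp(-8.4756) = 0.0002
M(t) = 1 - 0.0002
M(t) = 0.9998

0.9998


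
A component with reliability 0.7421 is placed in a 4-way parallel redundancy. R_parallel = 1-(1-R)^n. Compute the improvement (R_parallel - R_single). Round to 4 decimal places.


R_single = 0.7421, n = 4
1 - R_single = 0.2579
(1 - R_single)^n = 0.2579^4 = 0.0044
R_parallel = 1 - 0.0044 = 0.9956
Improvement = 0.9956 - 0.7421
Improvement = 0.2535

0.2535


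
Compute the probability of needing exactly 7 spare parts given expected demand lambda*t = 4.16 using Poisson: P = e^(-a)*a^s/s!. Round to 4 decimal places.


a = 4.16, s = 7
e^(-a) = e^(-4.16) = 0.0156
a^s = 4.16^7 = 21560.2263
s! = 5040
P = 0.0156 * 21560.2263 / 5040
P = 0.0668

0.0668


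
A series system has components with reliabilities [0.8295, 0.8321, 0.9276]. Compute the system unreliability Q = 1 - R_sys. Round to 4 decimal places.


Components: [0.8295, 0.8321, 0.9276]
After component 1: product = 0.8295
After component 2: product = 0.6902
After component 3: product = 0.6403
R_sys = 0.6403
Q = 1 - 0.6403 = 0.3597

0.3597


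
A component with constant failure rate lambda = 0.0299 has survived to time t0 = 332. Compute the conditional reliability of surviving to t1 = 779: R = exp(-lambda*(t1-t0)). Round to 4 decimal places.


lambda = 0.0299
t0 = 332, t1 = 779
t1 - t0 = 447
lambda * (t1-t0) = 0.0299 * 447 = 13.3653
R = exp(-13.3653)
R = 0.0

0.0


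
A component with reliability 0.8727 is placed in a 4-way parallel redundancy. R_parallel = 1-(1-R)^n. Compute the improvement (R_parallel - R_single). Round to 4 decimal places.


R_single = 0.8727, n = 4
1 - R_single = 0.1273
(1 - R_single)^n = 0.1273^4 = 0.0003
R_parallel = 1 - 0.0003 = 0.9997
Improvement = 0.9997 - 0.8727
Improvement = 0.127

0.127


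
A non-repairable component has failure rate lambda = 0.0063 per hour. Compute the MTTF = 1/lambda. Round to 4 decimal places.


lambda = 0.0063
MTTF = 1 / 0.0063
MTTF = 158.7302

158.7302


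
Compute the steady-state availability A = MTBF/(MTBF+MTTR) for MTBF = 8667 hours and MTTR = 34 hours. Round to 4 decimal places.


MTBF = 8667
MTTR = 34
MTBF + MTTR = 8701
A = 8667 / 8701
A = 0.9961

0.9961


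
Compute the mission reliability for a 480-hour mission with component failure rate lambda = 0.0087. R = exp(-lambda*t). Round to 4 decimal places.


lambda = 0.0087
mission_time = 480
lambda * t = 0.0087 * 480 = 4.176
R = exp(-4.176)
R = 0.0154

0.0154


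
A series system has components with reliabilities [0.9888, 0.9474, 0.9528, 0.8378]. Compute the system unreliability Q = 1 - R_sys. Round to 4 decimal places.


Components: [0.9888, 0.9474, 0.9528, 0.8378]
After component 1: product = 0.9888
After component 2: product = 0.9368
After component 3: product = 0.8926
After component 4: product = 0.7478
R_sys = 0.7478
Q = 1 - 0.7478 = 0.2522

0.2522


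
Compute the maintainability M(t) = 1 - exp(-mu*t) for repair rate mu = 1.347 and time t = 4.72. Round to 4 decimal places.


mu = 1.347, t = 4.72
mu * t = 1.347 * 4.72 = 6.3578
exp(-6.3578) = 0.0017
M(t) = 1 - 0.0017
M(t) = 0.9983

0.9983


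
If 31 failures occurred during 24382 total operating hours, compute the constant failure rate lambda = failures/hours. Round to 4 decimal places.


failures = 31
total_hours = 24382
lambda = 31 / 24382
lambda = 0.0013

0.0013


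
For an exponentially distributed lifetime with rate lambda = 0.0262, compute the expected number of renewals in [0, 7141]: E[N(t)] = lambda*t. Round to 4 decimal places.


lambda = 0.0262
t = 7141
E[N(t)] = lambda * t
E[N(t)] = 0.0262 * 7141
E[N(t)] = 187.0942

187.0942


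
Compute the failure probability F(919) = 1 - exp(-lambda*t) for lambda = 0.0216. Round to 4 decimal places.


lambda = 0.0216, t = 919
lambda * t = 19.8504
exp(-19.8504) = 0.0
F(t) = 1 - 0.0
F(t) = 1.0

1.0


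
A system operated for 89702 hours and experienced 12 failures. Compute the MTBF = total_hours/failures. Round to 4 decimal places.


total_hours = 89702
failures = 12
MTBF = 89702 / 12
MTBF = 7475.1667

7475.1667


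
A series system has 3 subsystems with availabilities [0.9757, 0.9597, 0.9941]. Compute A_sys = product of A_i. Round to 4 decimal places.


Subsystems: [0.9757, 0.9597, 0.9941]
After subsystem 1 (A=0.9757): product = 0.9757
After subsystem 2 (A=0.9597): product = 0.9364
After subsystem 3 (A=0.9941): product = 0.9309
A_sys = 0.9309

0.9309


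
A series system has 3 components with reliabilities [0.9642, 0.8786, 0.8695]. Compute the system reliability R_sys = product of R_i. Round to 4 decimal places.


Components: [0.9642, 0.8786, 0.8695]
After component 1 (R=0.9642): product = 0.9642
After component 2 (R=0.8786): product = 0.8471
After component 3 (R=0.8695): product = 0.7366
R_sys = 0.7366

0.7366


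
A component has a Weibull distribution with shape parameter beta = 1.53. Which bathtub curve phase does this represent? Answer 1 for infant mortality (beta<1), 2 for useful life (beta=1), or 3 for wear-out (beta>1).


beta = 1.53
Compare beta to 1:
beta < 1 => infant mortality (phase 1)
beta = 1 => useful life (phase 2)
beta > 1 => wear-out (phase 3)
Since beta = 1.53, this is wear-out (increasing failure rate)
Phase = 3

3


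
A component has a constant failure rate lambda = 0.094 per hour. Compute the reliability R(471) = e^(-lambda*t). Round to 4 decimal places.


lambda = 0.094
t = 471
lambda * t = 44.274
R(t) = e^(-44.274)
R(t) = 0.0

0.0


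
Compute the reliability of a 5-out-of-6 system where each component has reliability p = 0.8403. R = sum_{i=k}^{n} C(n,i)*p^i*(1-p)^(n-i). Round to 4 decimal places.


k = 5, n = 6, p = 0.8403
i=5: C(6,5)=6 * 0.8403^5 * 0.1597^1 = 0.4014
i=6: C(6,6)=1 * 0.8403^6 * 0.1597^0 = 0.3521
R = sum of terms = 0.7535

0.7535


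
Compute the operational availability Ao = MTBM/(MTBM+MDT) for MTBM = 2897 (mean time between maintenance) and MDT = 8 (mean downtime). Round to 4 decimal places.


MTBM = 2897
MDT = 8
MTBM + MDT = 2905
Ao = 2897 / 2905
Ao = 0.9972

0.9972


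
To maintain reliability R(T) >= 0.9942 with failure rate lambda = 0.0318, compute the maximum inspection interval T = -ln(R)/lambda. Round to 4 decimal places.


R_target = 0.9942
lambda = 0.0318
-ln(0.9942) = 0.0058
T = 0.0058 / 0.0318
T = 0.1829

0.1829


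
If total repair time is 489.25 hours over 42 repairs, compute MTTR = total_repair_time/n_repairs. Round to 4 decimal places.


total_repair_time = 489.25
n_repairs = 42
MTTR = 489.25 / 42
MTTR = 11.6488

11.6488


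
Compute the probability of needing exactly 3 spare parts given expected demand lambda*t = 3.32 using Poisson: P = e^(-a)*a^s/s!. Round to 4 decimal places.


a = 3.32, s = 3
e^(-a) = e^(-3.32) = 0.0362
a^s = 3.32^3 = 36.5944
s! = 6
P = 0.0362 * 36.5944 / 6
P = 0.2205

0.2205


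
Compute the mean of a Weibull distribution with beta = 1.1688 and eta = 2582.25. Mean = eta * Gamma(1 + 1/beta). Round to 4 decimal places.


beta = 1.1688, eta = 2582.25
1/beta = 0.8556
1 + 1/beta = 1.8556
Gamma(1.8556) = 0.9473
Mean = 2582.25 * 0.9473
Mean = 2446.2106

2446.2106


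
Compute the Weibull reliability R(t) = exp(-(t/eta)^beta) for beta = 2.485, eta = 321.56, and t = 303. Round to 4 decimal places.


beta = 2.485, eta = 321.56, t = 303
t/eta = 303 / 321.56 = 0.9423
(t/eta)^beta = 0.9423^2.485 = 0.8627
R(t) = exp(-0.8627)
R(t) = 0.422

0.422


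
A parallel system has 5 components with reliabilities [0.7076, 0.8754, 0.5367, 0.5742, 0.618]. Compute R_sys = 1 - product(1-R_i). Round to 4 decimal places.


Components: [0.7076, 0.8754, 0.5367, 0.5742, 0.618]
(1 - 0.7076) = 0.2924, running product = 0.2924
(1 - 0.8754) = 0.1246, running product = 0.0364
(1 - 0.5367) = 0.4633, running product = 0.0169
(1 - 0.5742) = 0.4258, running product = 0.0072
(1 - 0.618) = 0.382, running product = 0.0027
Product of (1-R_i) = 0.0027
R_sys = 1 - 0.0027 = 0.9973

0.9973


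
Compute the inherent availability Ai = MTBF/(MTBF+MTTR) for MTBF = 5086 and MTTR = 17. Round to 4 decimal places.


MTBF = 5086
MTTR = 17
MTBF + MTTR = 5103
Ai = 5086 / 5103
Ai = 0.9967

0.9967


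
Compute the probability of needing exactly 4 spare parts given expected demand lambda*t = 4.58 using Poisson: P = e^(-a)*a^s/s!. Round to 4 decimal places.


a = 4.58, s = 4
e^(-a) = e^(-4.58) = 0.0103
a^s = 4.58^4 = 440.0094
s! = 24
P = 0.0103 * 440.0094 / 24
P = 0.188

0.188


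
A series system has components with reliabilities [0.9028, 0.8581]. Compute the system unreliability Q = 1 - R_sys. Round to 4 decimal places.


Components: [0.9028, 0.8581]
After component 1: product = 0.9028
After component 2: product = 0.7747
R_sys = 0.7747
Q = 1 - 0.7747 = 0.2253

0.2253


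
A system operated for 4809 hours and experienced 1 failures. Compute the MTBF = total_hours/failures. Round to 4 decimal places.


total_hours = 4809
failures = 1
MTBF = 4809 / 1
MTBF = 4809.0

4809.0


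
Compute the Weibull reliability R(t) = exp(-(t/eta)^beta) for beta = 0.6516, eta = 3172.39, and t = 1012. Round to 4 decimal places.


beta = 0.6516, eta = 3172.39, t = 1012
t/eta = 1012 / 3172.39 = 0.319
(t/eta)^beta = 0.319^0.6516 = 0.475
R(t) = exp(-0.475)
R(t) = 0.6219

0.6219


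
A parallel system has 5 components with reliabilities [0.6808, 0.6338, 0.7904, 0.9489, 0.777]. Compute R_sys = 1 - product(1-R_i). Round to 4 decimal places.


Components: [0.6808, 0.6338, 0.7904, 0.9489, 0.777]
(1 - 0.6808) = 0.3192, running product = 0.3192
(1 - 0.6338) = 0.3662, running product = 0.1169
(1 - 0.7904) = 0.2096, running product = 0.0245
(1 - 0.9489) = 0.0511, running product = 0.0013
(1 - 0.777) = 0.223, running product = 0.0003
Product of (1-R_i) = 0.0003
R_sys = 1 - 0.0003 = 0.9997

0.9997


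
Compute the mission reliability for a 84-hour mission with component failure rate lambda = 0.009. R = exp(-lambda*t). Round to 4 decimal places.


lambda = 0.009
mission_time = 84
lambda * t = 0.009 * 84 = 0.756
R = exp(-0.756)
R = 0.4695

0.4695


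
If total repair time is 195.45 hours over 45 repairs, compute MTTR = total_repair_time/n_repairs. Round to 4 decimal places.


total_repair_time = 195.45
n_repairs = 45
MTTR = 195.45 / 45
MTTR = 4.3433

4.3433


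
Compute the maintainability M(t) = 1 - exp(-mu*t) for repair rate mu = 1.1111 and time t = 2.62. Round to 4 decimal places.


mu = 1.1111, t = 2.62
mu * t = 1.1111 * 2.62 = 2.9111
exp(-2.9111) = 0.0544
M(t) = 1 - 0.0544
M(t) = 0.9456

0.9456


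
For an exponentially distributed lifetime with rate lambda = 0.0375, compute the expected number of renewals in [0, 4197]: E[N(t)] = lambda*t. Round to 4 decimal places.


lambda = 0.0375
t = 4197
E[N(t)] = lambda * t
E[N(t)] = 0.0375 * 4197
E[N(t)] = 157.3875

157.3875


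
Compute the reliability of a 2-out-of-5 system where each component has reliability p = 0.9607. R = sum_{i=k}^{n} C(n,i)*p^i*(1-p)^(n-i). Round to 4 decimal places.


k = 2, n = 5, p = 0.9607
i=2: C(5,2)=10 * 0.9607^2 * 0.0393^3 = 0.0006
i=3: C(5,3)=10 * 0.9607^3 * 0.0393^2 = 0.0137
i=4: C(5,4)=5 * 0.9607^4 * 0.0393^1 = 0.1674
i=5: C(5,5)=1 * 0.9607^5 * 0.0393^0 = 0.8183
R = sum of terms = 1.0

1.0


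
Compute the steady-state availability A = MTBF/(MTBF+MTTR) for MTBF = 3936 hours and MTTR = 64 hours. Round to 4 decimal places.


MTBF = 3936
MTTR = 64
MTBF + MTTR = 4000
A = 3936 / 4000
A = 0.984

0.984


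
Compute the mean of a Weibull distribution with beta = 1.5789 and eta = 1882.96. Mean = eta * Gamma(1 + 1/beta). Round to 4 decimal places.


beta = 1.5789, eta = 1882.96
1/beta = 0.6334
1 + 1/beta = 1.6334
Gamma(1.6334) = 0.8977
Mean = 1882.96 * 0.8977
Mean = 1690.3412

1690.3412


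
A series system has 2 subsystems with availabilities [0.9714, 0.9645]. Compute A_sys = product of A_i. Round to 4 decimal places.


Subsystems: [0.9714, 0.9645]
After subsystem 1 (A=0.9714): product = 0.9714
After subsystem 2 (A=0.9645): product = 0.9369
A_sys = 0.9369

0.9369


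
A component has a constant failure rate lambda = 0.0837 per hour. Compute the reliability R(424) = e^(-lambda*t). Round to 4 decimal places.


lambda = 0.0837
t = 424
lambda * t = 35.4888
R(t) = e^(-35.4888)
R(t) = 0.0

0.0


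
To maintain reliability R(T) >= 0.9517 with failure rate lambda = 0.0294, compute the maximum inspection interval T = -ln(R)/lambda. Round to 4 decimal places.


R_target = 0.9517
lambda = 0.0294
-ln(0.9517) = 0.0495
T = 0.0495 / 0.0294
T = 1.6839

1.6839


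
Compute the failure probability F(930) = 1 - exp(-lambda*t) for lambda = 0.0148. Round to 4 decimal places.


lambda = 0.0148, t = 930
lambda * t = 13.764
exp(-13.764) = 0.0
F(t) = 1 - 0.0
F(t) = 1.0

1.0


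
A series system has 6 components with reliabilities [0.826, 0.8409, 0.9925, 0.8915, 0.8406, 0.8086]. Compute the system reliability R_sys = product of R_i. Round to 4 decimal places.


Components: [0.826, 0.8409, 0.9925, 0.8915, 0.8406, 0.8086]
After component 1 (R=0.826): product = 0.826
After component 2 (R=0.8409): product = 0.6946
After component 3 (R=0.9925): product = 0.6894
After component 4 (R=0.8915): product = 0.6146
After component 5 (R=0.8406): product = 0.5166
After component 6 (R=0.8086): product = 0.4177
R_sys = 0.4177

0.4177


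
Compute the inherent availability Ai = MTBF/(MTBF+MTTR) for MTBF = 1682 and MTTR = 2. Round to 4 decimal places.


MTBF = 1682
MTTR = 2
MTBF + MTTR = 1684
Ai = 1682 / 1684
Ai = 0.9988

0.9988


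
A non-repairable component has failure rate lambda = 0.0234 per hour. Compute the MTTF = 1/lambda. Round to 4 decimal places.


lambda = 0.0234
MTTF = 1 / 0.0234
MTTF = 42.735

42.735


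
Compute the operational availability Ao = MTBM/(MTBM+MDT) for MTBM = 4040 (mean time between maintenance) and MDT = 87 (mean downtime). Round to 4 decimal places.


MTBM = 4040
MDT = 87
MTBM + MDT = 4127
Ao = 4040 / 4127
Ao = 0.9789

0.9789


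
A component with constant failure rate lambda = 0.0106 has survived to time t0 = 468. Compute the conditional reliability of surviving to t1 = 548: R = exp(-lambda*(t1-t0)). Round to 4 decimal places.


lambda = 0.0106
t0 = 468, t1 = 548
t1 - t0 = 80
lambda * (t1-t0) = 0.0106 * 80 = 0.848
R = exp(-0.848)
R = 0.4283

0.4283


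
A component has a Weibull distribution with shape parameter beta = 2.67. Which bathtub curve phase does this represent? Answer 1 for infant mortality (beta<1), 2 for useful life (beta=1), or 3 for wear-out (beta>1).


beta = 2.67
Compare beta to 1:
beta < 1 => infant mortality (phase 1)
beta = 1 => useful life (phase 2)
beta > 1 => wear-out (phase 3)
Since beta = 2.67, this is wear-out (increasing failure rate)
Phase = 3

3


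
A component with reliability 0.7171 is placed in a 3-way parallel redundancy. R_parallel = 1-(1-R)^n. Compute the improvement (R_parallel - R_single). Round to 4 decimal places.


R_single = 0.7171, n = 3
1 - R_single = 0.2829
(1 - R_single)^n = 0.2829^3 = 0.0226
R_parallel = 1 - 0.0226 = 0.9774
Improvement = 0.9774 - 0.7171
Improvement = 0.2603

0.2603


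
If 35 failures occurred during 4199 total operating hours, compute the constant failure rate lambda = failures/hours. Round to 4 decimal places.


failures = 35
total_hours = 4199
lambda = 35 / 4199
lambda = 0.0083

0.0083


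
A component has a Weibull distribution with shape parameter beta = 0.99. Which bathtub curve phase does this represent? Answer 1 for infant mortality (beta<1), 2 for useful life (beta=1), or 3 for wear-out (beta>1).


beta = 0.99
Compare beta to 1:
beta < 1 => infant mortality (phase 1)
beta = 1 => useful life (phase 2)
beta > 1 => wear-out (phase 3)
Since beta = 0.99, this is infant mortality (decreasing failure rate)
Phase = 1

1


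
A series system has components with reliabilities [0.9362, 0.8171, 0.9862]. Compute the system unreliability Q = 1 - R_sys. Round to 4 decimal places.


Components: [0.9362, 0.8171, 0.9862]
After component 1: product = 0.9362
After component 2: product = 0.765
After component 3: product = 0.7544
R_sys = 0.7544
Q = 1 - 0.7544 = 0.2456

0.2456


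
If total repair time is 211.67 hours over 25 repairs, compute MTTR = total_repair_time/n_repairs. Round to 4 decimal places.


total_repair_time = 211.67
n_repairs = 25
MTTR = 211.67 / 25
MTTR = 8.4668

8.4668


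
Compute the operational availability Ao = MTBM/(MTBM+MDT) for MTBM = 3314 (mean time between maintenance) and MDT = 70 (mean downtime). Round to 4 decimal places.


MTBM = 3314
MDT = 70
MTBM + MDT = 3384
Ao = 3314 / 3384
Ao = 0.9793

0.9793


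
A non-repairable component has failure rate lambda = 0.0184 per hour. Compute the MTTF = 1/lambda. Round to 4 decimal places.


lambda = 0.0184
MTTF = 1 / 0.0184
MTTF = 54.3478

54.3478


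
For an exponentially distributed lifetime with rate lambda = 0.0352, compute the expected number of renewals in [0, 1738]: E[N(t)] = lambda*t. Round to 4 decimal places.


lambda = 0.0352
t = 1738
E[N(t)] = lambda * t
E[N(t)] = 0.0352 * 1738
E[N(t)] = 61.1776

61.1776


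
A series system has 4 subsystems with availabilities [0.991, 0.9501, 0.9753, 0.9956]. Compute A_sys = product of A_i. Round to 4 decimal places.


Subsystems: [0.991, 0.9501, 0.9753, 0.9956]
After subsystem 1 (A=0.991): product = 0.991
After subsystem 2 (A=0.9501): product = 0.9415
After subsystem 3 (A=0.9753): product = 0.9183
After subsystem 4 (A=0.9956): product = 0.9143
A_sys = 0.9143

0.9143


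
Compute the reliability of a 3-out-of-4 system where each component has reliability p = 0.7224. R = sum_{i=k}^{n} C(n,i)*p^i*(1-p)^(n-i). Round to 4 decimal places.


k = 3, n = 4, p = 0.7224
i=3: C(4,3)=4 * 0.7224^3 * 0.2776^1 = 0.4186
i=4: C(4,4)=1 * 0.7224^4 * 0.2776^0 = 0.2723
R = sum of terms = 0.691

0.691


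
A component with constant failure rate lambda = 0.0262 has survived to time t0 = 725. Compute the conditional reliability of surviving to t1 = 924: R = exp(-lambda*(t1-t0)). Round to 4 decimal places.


lambda = 0.0262
t0 = 725, t1 = 924
t1 - t0 = 199
lambda * (t1-t0) = 0.0262 * 199 = 5.2138
R = exp(-5.2138)
R = 0.0054

0.0054


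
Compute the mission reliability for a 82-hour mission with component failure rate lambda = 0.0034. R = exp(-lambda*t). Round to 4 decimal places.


lambda = 0.0034
mission_time = 82
lambda * t = 0.0034 * 82 = 0.2788
R = exp(-0.2788)
R = 0.7567

0.7567


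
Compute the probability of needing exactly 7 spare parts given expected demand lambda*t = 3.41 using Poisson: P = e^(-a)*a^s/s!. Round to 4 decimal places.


a = 3.41, s = 7
e^(-a) = e^(-3.41) = 0.033
a^s = 3.41^7 = 5361.4302
s! = 5040
P = 0.033 * 5361.4302 / 5040
P = 0.0351

0.0351


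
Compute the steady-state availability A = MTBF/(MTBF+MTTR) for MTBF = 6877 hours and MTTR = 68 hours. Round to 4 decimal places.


MTBF = 6877
MTTR = 68
MTBF + MTTR = 6945
A = 6877 / 6945
A = 0.9902

0.9902


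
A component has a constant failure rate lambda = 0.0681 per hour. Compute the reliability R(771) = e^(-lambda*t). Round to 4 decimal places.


lambda = 0.0681
t = 771
lambda * t = 52.5051
R(t) = e^(-52.5051)
R(t) = 0.0

0.0


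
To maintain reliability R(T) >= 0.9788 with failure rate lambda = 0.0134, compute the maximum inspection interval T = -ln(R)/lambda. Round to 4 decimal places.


R_target = 0.9788
lambda = 0.0134
-ln(0.9788) = 0.0214
T = 0.0214 / 0.0134
T = 1.5991

1.5991


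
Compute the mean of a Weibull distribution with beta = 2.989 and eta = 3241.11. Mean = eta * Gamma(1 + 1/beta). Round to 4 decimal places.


beta = 2.989, eta = 3241.11
1/beta = 0.3346
1 + 1/beta = 1.3346
Gamma(1.3346) = 0.8928
Mean = 3241.11 * 0.8928
Mean = 2893.7785

2893.7785


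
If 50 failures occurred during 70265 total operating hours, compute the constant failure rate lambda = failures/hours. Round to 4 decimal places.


failures = 50
total_hours = 70265
lambda = 50 / 70265
lambda = 0.0007

0.0007


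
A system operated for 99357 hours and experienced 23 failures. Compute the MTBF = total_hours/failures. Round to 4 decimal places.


total_hours = 99357
failures = 23
MTBF = 99357 / 23
MTBF = 4319.8696

4319.8696


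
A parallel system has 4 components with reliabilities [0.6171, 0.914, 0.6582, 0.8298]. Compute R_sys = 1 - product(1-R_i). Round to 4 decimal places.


Components: [0.6171, 0.914, 0.6582, 0.8298]
(1 - 0.6171) = 0.3829, running product = 0.3829
(1 - 0.914) = 0.086, running product = 0.0329
(1 - 0.6582) = 0.3418, running product = 0.0113
(1 - 0.8298) = 0.1702, running product = 0.0019
Product of (1-R_i) = 0.0019
R_sys = 1 - 0.0019 = 0.9981

0.9981


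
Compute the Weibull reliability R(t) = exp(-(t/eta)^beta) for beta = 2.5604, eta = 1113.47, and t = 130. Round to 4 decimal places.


beta = 2.5604, eta = 1113.47, t = 130
t/eta = 130 / 1113.47 = 0.1168
(t/eta)^beta = 0.1168^2.5604 = 0.0041
R(t) = exp(-0.0041)
R(t) = 0.9959

0.9959


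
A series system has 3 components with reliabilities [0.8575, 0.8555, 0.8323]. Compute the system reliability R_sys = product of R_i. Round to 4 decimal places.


Components: [0.8575, 0.8555, 0.8323]
After component 1 (R=0.8575): product = 0.8575
After component 2 (R=0.8555): product = 0.7336
After component 3 (R=0.8323): product = 0.6106
R_sys = 0.6106

0.6106


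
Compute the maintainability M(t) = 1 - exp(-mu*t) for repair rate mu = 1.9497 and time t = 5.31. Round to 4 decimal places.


mu = 1.9497, t = 5.31
mu * t = 1.9497 * 5.31 = 10.3529
exp(-10.3529) = 0.0
M(t) = 1 - 0.0
M(t) = 1.0

1.0


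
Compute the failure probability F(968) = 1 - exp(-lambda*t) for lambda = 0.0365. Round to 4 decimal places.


lambda = 0.0365, t = 968
lambda * t = 35.332
exp(-35.332) = 0.0
F(t) = 1 - 0.0
F(t) = 1.0

1.0


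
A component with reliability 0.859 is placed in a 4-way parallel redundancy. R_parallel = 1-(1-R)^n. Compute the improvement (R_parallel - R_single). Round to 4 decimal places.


R_single = 0.859, n = 4
1 - R_single = 0.141
(1 - R_single)^n = 0.141^4 = 0.0004
R_parallel = 1 - 0.0004 = 0.9996
Improvement = 0.9996 - 0.859
Improvement = 0.1406

0.1406


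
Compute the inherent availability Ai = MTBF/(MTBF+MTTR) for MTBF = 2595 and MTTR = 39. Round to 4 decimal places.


MTBF = 2595
MTTR = 39
MTBF + MTTR = 2634
Ai = 2595 / 2634
Ai = 0.9852

0.9852


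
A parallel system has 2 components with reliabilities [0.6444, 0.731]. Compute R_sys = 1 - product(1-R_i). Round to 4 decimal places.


Components: [0.6444, 0.731]
(1 - 0.6444) = 0.3556, running product = 0.3556
(1 - 0.731) = 0.269, running product = 0.0957
Product of (1-R_i) = 0.0957
R_sys = 1 - 0.0957 = 0.9043

0.9043


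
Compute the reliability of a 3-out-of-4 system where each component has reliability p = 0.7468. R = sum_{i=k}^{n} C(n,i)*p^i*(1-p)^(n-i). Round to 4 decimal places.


k = 3, n = 4, p = 0.7468
i=3: C(4,3)=4 * 0.7468^3 * 0.2532^1 = 0.4218
i=4: C(4,4)=1 * 0.7468^4 * 0.2532^0 = 0.311
R = sum of terms = 0.7329

0.7329


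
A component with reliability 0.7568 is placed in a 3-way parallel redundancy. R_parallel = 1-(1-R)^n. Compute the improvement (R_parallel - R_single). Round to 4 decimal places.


R_single = 0.7568, n = 3
1 - R_single = 0.2432
(1 - R_single)^n = 0.2432^3 = 0.0144
R_parallel = 1 - 0.0144 = 0.9856
Improvement = 0.9856 - 0.7568
Improvement = 0.2288

0.2288


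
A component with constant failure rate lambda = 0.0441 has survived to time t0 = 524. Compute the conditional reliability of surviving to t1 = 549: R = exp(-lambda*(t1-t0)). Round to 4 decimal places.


lambda = 0.0441
t0 = 524, t1 = 549
t1 - t0 = 25
lambda * (t1-t0) = 0.0441 * 25 = 1.1025
R = exp(-1.1025)
R = 0.332

0.332


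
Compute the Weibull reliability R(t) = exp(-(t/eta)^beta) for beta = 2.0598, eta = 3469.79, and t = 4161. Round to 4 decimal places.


beta = 2.0598, eta = 3469.79, t = 4161
t/eta = 4161 / 3469.79 = 1.1992
(t/eta)^beta = 1.1992^2.0598 = 1.4538
R(t) = exp(-1.4538)
R(t) = 0.2337

0.2337


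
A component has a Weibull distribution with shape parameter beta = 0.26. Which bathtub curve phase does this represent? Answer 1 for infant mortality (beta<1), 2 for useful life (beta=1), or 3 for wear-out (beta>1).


beta = 0.26
Compare beta to 1:
beta < 1 => infant mortality (phase 1)
beta = 1 => useful life (phase 2)
beta > 1 => wear-out (phase 3)
Since beta = 0.26, this is infant mortality (decreasing failure rate)
Phase = 1

1


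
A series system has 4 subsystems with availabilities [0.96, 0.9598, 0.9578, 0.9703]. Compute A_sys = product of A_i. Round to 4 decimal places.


Subsystems: [0.96, 0.9598, 0.9578, 0.9703]
After subsystem 1 (A=0.96): product = 0.96
After subsystem 2 (A=0.9598): product = 0.9214
After subsystem 3 (A=0.9578): product = 0.8825
After subsystem 4 (A=0.9703): product = 0.8563
A_sys = 0.8563

0.8563


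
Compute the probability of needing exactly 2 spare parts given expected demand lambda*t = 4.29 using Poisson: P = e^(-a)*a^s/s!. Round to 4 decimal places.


a = 4.29, s = 2
e^(-a) = e^(-4.29) = 0.0137
a^s = 4.29^2 = 18.4041
s! = 2
P = 0.0137 * 18.4041 / 2
P = 0.1261

0.1261


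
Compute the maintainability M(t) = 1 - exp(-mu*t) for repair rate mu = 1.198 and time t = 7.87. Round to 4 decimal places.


mu = 1.198, t = 7.87
mu * t = 1.198 * 7.87 = 9.4283
exp(-9.4283) = 0.0001
M(t) = 1 - 0.0001
M(t) = 0.9999

0.9999


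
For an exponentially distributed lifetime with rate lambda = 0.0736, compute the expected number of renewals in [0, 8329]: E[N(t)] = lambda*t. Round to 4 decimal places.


lambda = 0.0736
t = 8329
E[N(t)] = lambda * t
E[N(t)] = 0.0736 * 8329
E[N(t)] = 613.0144

613.0144


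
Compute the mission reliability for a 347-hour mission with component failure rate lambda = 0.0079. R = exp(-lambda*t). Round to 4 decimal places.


lambda = 0.0079
mission_time = 347
lambda * t = 0.0079 * 347 = 2.7413
R = exp(-2.7413)
R = 0.0645

0.0645


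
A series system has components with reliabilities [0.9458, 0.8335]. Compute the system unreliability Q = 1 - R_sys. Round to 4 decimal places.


Components: [0.9458, 0.8335]
After component 1: product = 0.9458
After component 2: product = 0.7883
R_sys = 0.7883
Q = 1 - 0.7883 = 0.2117

0.2117


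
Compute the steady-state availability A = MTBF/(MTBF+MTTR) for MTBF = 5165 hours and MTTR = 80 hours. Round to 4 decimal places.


MTBF = 5165
MTTR = 80
MTBF + MTTR = 5245
A = 5165 / 5245
A = 0.9847

0.9847


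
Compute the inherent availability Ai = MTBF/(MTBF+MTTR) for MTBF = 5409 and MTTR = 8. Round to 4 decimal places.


MTBF = 5409
MTTR = 8
MTBF + MTTR = 5417
Ai = 5409 / 5417
Ai = 0.9985

0.9985


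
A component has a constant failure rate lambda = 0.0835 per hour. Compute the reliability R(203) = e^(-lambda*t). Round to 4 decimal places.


lambda = 0.0835
t = 203
lambda * t = 16.9505
R(t) = e^(-16.9505)
R(t) = 0.0

0.0


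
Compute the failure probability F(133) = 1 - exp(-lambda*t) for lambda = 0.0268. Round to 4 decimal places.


lambda = 0.0268, t = 133
lambda * t = 3.5644
exp(-3.5644) = 0.0283
F(t) = 1 - 0.0283
F(t) = 0.9717

0.9717


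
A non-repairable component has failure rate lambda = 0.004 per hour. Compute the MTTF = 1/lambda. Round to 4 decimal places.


lambda = 0.004
MTTF = 1 / 0.004
MTTF = 250.0

250.0


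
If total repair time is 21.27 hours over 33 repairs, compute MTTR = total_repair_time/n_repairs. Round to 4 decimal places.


total_repair_time = 21.27
n_repairs = 33
MTTR = 21.27 / 33
MTTR = 0.6445

0.6445


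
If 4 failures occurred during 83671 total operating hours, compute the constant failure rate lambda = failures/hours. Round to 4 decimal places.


failures = 4
total_hours = 83671
lambda = 4 / 83671
lambda = 0.0

0.0
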